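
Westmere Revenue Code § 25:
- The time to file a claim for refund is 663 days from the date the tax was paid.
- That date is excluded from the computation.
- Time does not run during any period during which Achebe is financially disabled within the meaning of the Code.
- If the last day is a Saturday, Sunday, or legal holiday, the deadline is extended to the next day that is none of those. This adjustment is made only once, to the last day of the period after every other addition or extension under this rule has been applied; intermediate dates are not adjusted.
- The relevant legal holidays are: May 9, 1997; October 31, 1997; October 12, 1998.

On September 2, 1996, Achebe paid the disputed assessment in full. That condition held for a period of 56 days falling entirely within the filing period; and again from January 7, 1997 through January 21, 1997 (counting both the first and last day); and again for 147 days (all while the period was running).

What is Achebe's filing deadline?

February 1, 1999

663 days after September 2, 1996 is June 27, 1998.
Tolling adds 56 days: June 27, 1998 + 56 days = August 22, 1998.
From January 7, 1997 through January 21, 1997 inclusive is 15 days; tolling adds 15 days: August 22, 1998 + 15 days = September 6, 1998.
Tolling adds 147 days: September 6, 1998 + 147 days = January 31, 1999.
January 31, 1999 is Sunday. The next qualifying day is February 1, 1999.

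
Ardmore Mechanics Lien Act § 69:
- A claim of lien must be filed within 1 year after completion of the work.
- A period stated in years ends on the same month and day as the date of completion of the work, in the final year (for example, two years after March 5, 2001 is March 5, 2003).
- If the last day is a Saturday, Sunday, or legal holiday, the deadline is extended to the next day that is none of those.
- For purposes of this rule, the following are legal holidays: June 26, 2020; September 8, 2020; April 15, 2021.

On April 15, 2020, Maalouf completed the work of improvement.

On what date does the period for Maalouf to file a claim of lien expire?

April 16, 2021

1 year after April 15, 2020 is April 15, 2021.
April 15, 2021 is a listed holiday. The next qualifying day is April 16, 2021.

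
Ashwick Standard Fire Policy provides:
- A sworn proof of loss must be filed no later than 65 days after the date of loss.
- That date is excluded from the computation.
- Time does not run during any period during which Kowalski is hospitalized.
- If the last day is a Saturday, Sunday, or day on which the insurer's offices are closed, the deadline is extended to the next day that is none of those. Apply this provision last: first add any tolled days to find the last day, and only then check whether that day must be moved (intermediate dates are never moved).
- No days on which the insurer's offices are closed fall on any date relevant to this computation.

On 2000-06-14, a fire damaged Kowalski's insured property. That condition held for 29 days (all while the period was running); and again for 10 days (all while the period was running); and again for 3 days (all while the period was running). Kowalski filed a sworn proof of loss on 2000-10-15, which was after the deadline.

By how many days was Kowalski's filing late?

16 days

65 days after 2000-06-14 is August 18, 2000.
Tolling adds 29 days: August 18, 2000 + 29 days = September 16, 2000.
Tolling adds 10 days: September 16, 2000 + 10 days = September 26, 2000.
Tolling adds 3 days: September 26, 2000 + 3 days = September 29, 2000.
September 29, 2000 is a Friday and not a day on which the insurer's offices are closed, so no extension applies.
The deadline is September 29, 2000; from September 29, 2000 to October 15, 2000 is 16 days.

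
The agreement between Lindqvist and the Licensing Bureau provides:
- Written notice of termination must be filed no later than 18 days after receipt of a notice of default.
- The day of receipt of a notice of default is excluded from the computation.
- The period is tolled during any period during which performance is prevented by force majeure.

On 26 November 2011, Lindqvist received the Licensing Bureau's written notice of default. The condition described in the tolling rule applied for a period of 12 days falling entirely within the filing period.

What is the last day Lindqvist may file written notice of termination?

December 26, 2011

18 days after 26 November 2011 is December 14, 2011.
Tolling adds 12 days: December 14, 2011 + 12 days = December 26, 2011.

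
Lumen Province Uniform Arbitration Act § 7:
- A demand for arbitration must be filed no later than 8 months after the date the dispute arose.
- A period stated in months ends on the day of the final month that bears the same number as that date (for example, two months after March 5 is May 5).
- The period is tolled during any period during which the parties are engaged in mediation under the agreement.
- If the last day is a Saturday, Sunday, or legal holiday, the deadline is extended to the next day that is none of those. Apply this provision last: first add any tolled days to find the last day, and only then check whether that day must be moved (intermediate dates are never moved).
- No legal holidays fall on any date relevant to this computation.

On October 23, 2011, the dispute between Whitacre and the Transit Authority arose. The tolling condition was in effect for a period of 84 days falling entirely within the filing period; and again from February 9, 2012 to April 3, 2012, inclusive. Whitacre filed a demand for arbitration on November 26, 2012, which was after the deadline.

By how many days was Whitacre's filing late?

8 months after October 23, 2011 is June 23, 2012.
Tolling adds 84 days: June 23, 2012 + 84 days = September 15, 2012.
From February 9, 2012 through April 3, 2012 inclusive is 55 days; tolling adds 55 days: September 15, 2012 + 55 days = November 9, 2012.
November 9, 2012 is a Friday and not a legal holiday, so no extension applies.
The deadline is November 9, 2012; from November 9, 2012 to November 26, 2012 is 17 days.

17 days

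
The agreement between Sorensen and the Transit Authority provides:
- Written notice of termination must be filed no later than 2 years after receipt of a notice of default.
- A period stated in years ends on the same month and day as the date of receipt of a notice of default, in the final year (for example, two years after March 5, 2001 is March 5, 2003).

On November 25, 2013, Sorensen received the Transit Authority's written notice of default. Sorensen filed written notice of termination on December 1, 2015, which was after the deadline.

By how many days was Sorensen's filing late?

2 years after November 25, 2013 is November 25, 2015.
The deadline is November 25, 2015; from November 25, 2015 to December 1, 2015 is 6 days.

6 days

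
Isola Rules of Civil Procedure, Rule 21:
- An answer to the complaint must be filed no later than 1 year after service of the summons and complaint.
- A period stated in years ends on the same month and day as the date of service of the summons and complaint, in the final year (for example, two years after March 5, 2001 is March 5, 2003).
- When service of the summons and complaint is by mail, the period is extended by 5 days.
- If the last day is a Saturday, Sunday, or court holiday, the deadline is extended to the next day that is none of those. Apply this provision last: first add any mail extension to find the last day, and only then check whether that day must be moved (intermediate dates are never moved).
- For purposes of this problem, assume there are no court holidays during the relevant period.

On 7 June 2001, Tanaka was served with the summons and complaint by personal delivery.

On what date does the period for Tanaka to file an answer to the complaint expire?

1 year after 7 June 2001 is June 7, 2002.
Service was not by mail, so no mail extension applies.
June 7, 2002 is a Friday and not a court holiday, so no extension applies.

June 7, 2002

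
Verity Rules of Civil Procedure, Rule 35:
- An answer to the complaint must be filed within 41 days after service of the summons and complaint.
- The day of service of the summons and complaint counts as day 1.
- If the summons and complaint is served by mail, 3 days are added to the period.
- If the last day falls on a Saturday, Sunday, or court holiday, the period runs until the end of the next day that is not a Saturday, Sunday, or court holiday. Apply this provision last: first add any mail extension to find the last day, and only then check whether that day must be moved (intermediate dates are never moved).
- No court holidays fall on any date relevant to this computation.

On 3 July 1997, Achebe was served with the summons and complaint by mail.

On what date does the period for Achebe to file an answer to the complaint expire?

Counting 3 July 1997 as day 1, day 41 is August 12, 1997.
Service was by mail, adding 3 days: August 12, 1997 + 3 days = August 15, 1997.
August 15, 1997 is a Friday and not a court holiday, so no extension applies.

August 15, 1997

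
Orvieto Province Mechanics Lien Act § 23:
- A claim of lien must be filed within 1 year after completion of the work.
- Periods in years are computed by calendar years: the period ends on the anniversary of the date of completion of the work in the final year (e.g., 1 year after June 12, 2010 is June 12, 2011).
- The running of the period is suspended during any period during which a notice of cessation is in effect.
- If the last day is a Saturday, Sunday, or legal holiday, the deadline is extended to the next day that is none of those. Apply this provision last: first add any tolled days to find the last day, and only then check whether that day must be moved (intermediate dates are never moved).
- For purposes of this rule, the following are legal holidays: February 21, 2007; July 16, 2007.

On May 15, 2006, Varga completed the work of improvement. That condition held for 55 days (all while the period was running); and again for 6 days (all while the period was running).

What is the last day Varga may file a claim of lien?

1 year after May 15, 2006 is May 15, 2007.
Tolling adds 55 days: May 15, 2007 + 55 days = July 9, 2007.
Tolling adds 6 days: July 9, 2007 + 6 days = July 15, 2007.
July 15, 2007 is Sunday; July 16, 2007 is a listed holiday. The next qualifying day is July 17, 2007.

July 17, 2007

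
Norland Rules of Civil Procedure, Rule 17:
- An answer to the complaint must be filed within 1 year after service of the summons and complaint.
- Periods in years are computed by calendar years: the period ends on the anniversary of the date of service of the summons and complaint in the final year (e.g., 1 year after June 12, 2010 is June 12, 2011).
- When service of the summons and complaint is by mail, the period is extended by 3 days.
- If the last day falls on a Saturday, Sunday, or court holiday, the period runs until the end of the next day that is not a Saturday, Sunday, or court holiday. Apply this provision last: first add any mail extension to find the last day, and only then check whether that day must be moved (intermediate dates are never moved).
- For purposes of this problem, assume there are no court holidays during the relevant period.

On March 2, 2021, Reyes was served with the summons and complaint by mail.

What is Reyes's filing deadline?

1 year after March 2, 2021 is March 2, 2022.
Service was by mail, adding 3 days: March 2, 2022 + 3 days = March 5, 2022.
March 5, 2022 is Saturday; March 6, 2022 is Sunday. The next qualifying day is March 7, 2022.

March 7, 2022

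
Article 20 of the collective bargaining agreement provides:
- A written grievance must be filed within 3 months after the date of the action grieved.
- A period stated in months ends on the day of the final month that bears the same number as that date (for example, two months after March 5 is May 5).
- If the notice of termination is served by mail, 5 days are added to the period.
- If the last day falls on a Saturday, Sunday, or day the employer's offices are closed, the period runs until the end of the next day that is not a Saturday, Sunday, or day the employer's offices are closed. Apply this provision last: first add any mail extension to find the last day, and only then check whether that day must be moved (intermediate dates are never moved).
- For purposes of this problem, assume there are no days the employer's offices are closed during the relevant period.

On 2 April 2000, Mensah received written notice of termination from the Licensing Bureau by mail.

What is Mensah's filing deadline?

July 7, 2000

3 months after 2 April 2000 is July 2, 2000.
Service was by mail, adding 5 days: July 2, 2000 + 5 days = July 7, 2000.
July 7, 2000 is a Friday and not a day the employer's offices are closed, so no extension applies.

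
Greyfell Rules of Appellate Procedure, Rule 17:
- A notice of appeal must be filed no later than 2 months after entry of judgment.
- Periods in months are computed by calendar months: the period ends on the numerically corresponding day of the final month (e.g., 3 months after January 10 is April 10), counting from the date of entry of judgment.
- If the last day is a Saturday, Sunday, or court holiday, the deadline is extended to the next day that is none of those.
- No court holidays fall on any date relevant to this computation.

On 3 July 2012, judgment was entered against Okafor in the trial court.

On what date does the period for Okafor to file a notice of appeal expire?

2 months after 3 July 2012 is September 3, 2012.
September 3, 2012 is a Monday and not a court holiday, so no extension applies.

September 3, 2012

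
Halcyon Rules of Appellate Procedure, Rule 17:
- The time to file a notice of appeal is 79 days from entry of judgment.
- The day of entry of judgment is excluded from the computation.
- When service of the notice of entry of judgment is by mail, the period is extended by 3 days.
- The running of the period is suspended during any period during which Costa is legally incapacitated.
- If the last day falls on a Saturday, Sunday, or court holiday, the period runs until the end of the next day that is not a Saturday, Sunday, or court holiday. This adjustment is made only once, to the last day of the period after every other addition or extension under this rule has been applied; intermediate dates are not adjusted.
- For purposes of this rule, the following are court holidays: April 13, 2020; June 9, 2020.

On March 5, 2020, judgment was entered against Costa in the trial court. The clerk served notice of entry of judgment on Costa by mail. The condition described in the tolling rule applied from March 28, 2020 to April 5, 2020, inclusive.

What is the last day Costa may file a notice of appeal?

79 days after March 5, 2020 is May 23, 2020.
Service was by mail, adding 3 days: May 23, 2020 + 3 days = May 26, 2020.
From March 28, 2020 through April 5, 2020 inclusive is 9 days; tolling adds 9 days: May 26, 2020 + 9 days = June 4, 2020.
June 4, 2020 is a Thursday and not a court holiday, so no extension applies.

June 4, 2020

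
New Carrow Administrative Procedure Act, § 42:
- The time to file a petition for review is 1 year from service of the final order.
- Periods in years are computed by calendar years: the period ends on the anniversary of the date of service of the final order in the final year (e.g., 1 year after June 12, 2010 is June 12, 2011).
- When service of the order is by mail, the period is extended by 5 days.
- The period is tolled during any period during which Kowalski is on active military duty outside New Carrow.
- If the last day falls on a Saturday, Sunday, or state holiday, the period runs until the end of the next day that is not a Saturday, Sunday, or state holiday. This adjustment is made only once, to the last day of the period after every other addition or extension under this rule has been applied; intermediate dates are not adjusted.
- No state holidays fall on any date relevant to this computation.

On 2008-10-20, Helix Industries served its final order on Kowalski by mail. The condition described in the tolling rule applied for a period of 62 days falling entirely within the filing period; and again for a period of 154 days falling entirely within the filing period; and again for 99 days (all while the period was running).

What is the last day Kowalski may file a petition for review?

1 year after 2008-10-20 is October 20, 2009.
Service was by mail, adding 5 days: October 20, 2009 + 5 days = October 25, 2009.
Tolling adds 62 days: October 25, 2009 + 62 days = December 26, 2009.
Tolling adds 154 days: December 26, 2009 + 154 days = May 29, 2010.
Tolling adds 99 days: May 29, 2010 + 99 days = September 5, 2010.
September 5, 2010 is Sunday. The next qualifying day is September 6, 2010.

September 6, 2010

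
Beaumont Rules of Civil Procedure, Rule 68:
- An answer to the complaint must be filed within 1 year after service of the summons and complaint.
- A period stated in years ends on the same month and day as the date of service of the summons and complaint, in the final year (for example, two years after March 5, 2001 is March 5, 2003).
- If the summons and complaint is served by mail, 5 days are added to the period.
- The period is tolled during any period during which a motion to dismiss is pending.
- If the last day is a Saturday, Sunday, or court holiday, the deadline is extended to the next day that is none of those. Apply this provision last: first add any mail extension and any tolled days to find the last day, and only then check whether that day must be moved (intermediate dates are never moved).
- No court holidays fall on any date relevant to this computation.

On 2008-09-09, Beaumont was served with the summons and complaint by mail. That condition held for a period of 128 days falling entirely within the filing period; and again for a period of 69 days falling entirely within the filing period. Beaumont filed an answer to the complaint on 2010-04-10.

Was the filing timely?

1 year after 2008-09-09 is September 9, 2009.
Service was by mail, adding 5 days: September 9, 2009 + 5 days = September 14, 2009.
Tolling adds 128 days: September 14, 2009 + 128 days = January 20, 2010.
Tolling adds 69 days: January 20, 2010 + 69 days = March 30, 2010.
March 30, 2010 is a Tuesday and not a court holiday, so no extension applies.
The deadline is March 30, 2010; the filing on April 10, 2010 is after that date.

No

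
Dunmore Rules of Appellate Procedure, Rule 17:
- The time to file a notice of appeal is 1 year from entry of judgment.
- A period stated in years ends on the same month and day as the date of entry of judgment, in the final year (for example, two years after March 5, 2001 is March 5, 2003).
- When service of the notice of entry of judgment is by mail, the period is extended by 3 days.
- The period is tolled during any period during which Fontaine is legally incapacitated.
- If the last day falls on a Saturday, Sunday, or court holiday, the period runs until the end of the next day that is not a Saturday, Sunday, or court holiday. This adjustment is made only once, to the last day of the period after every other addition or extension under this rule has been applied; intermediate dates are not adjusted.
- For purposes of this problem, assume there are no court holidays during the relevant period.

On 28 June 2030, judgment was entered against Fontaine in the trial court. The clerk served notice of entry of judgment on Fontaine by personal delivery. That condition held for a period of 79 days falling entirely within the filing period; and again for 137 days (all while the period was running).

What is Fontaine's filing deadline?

1 year after 28 June 2030 is June 28, 2031.
Service was not by mail, so no mail extension applies.
Tolling adds 79 days: June 28, 2031 + 79 days = September 15, 2031.
Tolling adds 137 days: September 15, 2031 + 137 days = January 30, 2032.
January 30, 2032 is a Friday and not a court holiday, so no extension applies.

January 30, 2032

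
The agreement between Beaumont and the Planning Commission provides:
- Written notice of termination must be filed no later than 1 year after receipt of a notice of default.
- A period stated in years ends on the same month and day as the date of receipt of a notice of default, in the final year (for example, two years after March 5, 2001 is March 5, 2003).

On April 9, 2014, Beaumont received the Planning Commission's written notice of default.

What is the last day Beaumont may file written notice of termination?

April 9, 2015

1 year after April 9, 2014 is April 9, 2015.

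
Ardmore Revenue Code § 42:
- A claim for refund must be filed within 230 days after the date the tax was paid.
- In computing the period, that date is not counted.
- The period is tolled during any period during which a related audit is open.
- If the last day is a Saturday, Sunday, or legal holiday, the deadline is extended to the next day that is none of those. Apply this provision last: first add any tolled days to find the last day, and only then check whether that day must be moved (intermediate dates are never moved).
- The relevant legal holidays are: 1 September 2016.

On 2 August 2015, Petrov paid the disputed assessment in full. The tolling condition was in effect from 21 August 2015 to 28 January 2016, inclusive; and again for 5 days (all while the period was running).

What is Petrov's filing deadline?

230 days after 2 August 2015 is March 19, 2016.
From August 21, 2015 through January 28, 2016 inclusive is 161 days; tolling adds 161 days: March 19, 2016 + 161 days = August 27, 2016.
Tolling adds 5 days: August 27, 2016 + 5 days = September 1, 2016.
September 1, 2016 is a listed holiday. The next qualifying day is September 2, 2016.

September 2, 2016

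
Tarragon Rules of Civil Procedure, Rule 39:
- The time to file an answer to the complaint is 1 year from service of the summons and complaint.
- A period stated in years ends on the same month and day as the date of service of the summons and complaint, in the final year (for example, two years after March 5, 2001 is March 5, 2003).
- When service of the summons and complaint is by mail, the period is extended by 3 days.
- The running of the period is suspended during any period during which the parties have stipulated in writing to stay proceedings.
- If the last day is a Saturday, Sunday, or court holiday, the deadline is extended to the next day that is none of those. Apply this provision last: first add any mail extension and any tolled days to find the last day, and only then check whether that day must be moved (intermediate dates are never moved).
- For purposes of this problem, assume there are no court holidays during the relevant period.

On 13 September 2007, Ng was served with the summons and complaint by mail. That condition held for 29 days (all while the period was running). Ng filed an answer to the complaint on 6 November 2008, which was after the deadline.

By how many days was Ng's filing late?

1 year after 13 September 2007 is September 13, 2008.
Service was by mail, adding 3 days: September 13, 2008 + 3 days = September 16, 2008.
Tolling adds 29 days: September 16, 2008 + 29 days = October 15, 2008.
October 15, 2008 is a Wednesday and not a court holiday, so no extension applies.
The deadline is October 15, 2008; from October 15, 2008 to November 6, 2008 is 22 days.

22 days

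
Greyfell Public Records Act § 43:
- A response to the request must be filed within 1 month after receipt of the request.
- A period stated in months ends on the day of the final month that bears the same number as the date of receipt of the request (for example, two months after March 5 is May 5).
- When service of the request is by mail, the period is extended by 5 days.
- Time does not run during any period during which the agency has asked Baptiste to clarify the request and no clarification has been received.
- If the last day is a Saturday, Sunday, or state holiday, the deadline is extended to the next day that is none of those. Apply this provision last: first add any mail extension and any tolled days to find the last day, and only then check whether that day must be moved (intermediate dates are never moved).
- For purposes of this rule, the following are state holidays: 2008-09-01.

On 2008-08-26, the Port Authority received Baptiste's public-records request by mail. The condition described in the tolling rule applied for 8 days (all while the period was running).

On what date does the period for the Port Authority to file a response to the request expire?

October 9, 2008

1 month after 2008-08-26 is September 26, 2008.
Service was by mail, adding 5 days: September 26, 2008 + 5 days = October 1, 2008.
Tolling adds 8 days: October 1, 2008 + 8 days = October 9, 2008.
October 9, 2008 is a Thursday and not a state holiday, so no extension applies.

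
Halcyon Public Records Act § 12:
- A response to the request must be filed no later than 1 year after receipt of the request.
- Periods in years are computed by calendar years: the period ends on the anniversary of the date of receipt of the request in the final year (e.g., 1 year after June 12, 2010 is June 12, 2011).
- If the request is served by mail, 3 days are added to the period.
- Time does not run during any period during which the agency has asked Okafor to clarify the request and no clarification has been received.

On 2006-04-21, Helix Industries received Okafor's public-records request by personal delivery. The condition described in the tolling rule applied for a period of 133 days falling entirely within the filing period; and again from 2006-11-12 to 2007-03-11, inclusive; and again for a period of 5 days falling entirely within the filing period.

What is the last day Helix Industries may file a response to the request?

1 year after 2006-04-21 is April 21, 2007.
Service was not by mail, so no mail extension applies.
Tolling adds 133 days: April 21, 2007 + 133 days = September 1, 2007.
From November 12, 2006 through March 11, 2007 inclusive is 120 days; tolling adds 120 days: September 1, 2007 + 120 days = December 30, 2007.
Tolling adds 5 days: December 30, 2007 + 5 days = January 4, 2008.

January 4, 2008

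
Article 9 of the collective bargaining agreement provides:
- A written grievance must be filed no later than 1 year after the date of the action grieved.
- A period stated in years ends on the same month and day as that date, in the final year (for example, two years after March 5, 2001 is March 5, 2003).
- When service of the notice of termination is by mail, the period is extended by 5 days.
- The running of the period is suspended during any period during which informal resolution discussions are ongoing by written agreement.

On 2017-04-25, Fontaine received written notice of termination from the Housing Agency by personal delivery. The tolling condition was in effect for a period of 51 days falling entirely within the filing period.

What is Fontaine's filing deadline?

June 15, 2018

1 year after 2017-04-25 is April 25, 2018.
Service was not by mail, so no mail extension applies.
Tolling adds 51 days: April 25, 2018 + 51 days = June 15, 2018.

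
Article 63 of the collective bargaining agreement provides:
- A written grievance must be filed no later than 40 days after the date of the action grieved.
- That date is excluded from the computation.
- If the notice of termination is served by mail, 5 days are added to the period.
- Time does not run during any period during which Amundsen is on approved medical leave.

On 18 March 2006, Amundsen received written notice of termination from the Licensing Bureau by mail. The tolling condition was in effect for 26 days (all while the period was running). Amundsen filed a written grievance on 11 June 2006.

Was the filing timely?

No

40 days after 18 March 2006 is April 27, 2006.
Service was by mail, adding 5 days: April 27, 2006 + 5 days = May 2, 2006.
Tolling adds 26 days: May 2, 2006 + 26 days = May 28, 2006.
The deadline is May 28, 2006; the filing on June 11, 2006 is after that date.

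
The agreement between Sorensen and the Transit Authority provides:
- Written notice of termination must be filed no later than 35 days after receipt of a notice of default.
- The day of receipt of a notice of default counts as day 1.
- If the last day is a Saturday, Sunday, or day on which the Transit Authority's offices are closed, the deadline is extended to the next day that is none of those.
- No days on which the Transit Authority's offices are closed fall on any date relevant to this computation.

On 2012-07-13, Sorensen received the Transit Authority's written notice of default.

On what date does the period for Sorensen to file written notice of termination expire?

Counting 2012-07-13 as day 1, day 35 is August 16, 2012.
August 16, 2012 is a Thursday and not a day on which the Transit Authority's offices are closed, so no extension applies.

August 16, 2012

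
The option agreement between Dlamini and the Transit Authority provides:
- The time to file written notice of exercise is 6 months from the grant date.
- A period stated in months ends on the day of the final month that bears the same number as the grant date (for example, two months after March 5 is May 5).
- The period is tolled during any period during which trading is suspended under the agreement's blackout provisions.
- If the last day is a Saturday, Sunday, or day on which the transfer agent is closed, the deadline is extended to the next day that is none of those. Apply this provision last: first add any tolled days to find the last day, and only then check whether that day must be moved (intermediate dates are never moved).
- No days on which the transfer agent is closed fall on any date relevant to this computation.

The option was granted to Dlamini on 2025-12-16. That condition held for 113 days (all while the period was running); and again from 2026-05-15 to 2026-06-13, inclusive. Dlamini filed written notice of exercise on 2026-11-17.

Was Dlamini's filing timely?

6 months after 2025-12-16 is June 16, 2026.
Tolling adds 113 days: June 16, 2026 + 113 days = October 7, 2026.
From May 15, 2026 through June 13, 2026 inclusive is 30 days; tolling adds 30 days: October 7, 2026 + 30 days = November 6, 2026.
November 6, 2026 is a Friday and not a day on which the transfer agent is closed, so no extension applies.
The deadline is November 6, 2026; the filing on November 17, 2026 is after that date.

No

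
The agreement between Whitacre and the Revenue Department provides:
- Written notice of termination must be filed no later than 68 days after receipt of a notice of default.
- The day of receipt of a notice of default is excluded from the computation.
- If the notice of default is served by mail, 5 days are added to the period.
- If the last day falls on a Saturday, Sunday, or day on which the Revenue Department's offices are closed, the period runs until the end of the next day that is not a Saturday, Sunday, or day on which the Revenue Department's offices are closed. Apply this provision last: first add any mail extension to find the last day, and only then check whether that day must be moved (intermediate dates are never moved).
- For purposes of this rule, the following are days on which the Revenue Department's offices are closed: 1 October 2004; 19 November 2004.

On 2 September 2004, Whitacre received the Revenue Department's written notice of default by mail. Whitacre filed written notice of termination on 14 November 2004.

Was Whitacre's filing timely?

68 days after 2 September 2004 is November 9, 2004.
Service was by mail, adding 5 days: November 9, 2004 + 5 days = November 14, 2004.
November 14, 2004 is Sunday. The next qualifying day is November 15, 2004.
The deadline is November 15, 2004; the filing on November 14, 2004 is on or before that date.

Yes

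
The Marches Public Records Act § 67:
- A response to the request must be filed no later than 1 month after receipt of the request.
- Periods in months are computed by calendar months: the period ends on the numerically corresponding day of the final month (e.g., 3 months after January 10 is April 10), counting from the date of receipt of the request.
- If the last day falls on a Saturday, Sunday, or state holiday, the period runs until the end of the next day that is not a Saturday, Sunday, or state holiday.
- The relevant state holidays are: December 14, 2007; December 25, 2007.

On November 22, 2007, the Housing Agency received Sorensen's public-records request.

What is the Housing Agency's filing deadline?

1 month after November 22, 2007 is December 22, 2007.
December 22, 2007 is Saturday; December 23, 2007 is Sunday. The next qualifying day is December 24, 2007.

December 24, 2007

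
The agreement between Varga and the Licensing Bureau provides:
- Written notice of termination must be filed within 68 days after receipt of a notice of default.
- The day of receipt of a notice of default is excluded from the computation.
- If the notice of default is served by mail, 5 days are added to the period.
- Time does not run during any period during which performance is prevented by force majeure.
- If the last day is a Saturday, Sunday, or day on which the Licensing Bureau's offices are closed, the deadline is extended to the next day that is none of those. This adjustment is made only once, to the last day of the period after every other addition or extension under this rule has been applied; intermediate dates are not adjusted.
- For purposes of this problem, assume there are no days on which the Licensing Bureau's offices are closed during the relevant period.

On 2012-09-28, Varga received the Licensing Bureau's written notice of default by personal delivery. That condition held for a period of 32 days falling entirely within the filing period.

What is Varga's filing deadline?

68 days after 2012-09-28 is December 5, 2012.
Service was not by mail, so no mail extension applies.
Tolling adds 32 days: December 5, 2012 + 32 days = January 6, 2013.
January 6, 2013 is Sunday. The next qualifying day is January 7, 2013.

January 7, 2013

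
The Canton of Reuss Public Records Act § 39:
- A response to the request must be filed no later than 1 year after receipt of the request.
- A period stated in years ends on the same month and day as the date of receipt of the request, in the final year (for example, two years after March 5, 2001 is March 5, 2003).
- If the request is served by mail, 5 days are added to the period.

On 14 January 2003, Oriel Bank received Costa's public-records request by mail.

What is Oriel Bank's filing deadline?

January 19, 2004

1 year after 14 January 2003 is January 14, 2004.
Service was by mail, adding 5 days: January 14, 2004 + 5 days = January 19, 2004.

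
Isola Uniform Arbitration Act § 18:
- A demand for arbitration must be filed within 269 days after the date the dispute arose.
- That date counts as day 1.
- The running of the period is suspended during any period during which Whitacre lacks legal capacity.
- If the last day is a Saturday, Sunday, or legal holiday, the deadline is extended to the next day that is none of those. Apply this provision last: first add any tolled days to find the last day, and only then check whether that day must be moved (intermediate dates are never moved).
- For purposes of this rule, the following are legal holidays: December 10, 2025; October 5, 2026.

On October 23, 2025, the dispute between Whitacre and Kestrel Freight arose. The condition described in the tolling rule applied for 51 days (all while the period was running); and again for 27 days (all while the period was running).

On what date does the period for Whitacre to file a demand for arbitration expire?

Counting October 23, 2025 as day 1, day 269 is July 18, 2026.
Tolling adds 51 days: July 18, 2026 + 51 days = September 7, 2026.
Tolling adds 27 days: September 7, 2026 + 27 days = October 4, 2026.
October 4, 2026 is Sunday; October 5, 2026 is a listed holiday. The next qualifying day is October 6, 2026.

October 6, 2026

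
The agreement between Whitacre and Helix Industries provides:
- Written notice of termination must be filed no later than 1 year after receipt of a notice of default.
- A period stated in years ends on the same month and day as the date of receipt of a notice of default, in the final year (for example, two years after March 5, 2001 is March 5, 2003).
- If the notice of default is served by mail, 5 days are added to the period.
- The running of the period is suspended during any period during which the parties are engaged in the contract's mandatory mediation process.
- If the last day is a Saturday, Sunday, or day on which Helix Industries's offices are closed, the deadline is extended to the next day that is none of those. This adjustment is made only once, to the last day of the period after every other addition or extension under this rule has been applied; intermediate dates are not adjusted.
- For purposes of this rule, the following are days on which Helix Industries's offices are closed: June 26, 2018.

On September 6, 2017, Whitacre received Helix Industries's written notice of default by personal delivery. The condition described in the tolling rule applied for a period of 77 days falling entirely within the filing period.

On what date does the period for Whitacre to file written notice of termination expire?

November 22, 2018

1 year after September 6, 2017 is September 6, 2018.
Service was not by mail, so no mail extension applies.
Tolling adds 77 days: September 6, 2018 + 77 days = November 22, 2018.
November 22, 2018 is a Thursday and not a day on which Helix Industries's offices are closed, so no extension applies.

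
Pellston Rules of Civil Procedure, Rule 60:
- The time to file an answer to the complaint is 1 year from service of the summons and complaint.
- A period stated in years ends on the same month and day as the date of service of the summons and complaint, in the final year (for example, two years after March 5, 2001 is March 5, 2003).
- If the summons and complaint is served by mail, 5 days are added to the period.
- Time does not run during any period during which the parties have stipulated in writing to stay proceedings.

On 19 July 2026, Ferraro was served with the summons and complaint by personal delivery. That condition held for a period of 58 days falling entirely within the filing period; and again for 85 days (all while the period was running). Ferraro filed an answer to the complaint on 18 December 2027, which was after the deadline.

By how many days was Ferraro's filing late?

9 days

1 year after 19 July 2026 is July 19, 2027.
Service was not by mail, so no mail extension applies.
Tolling adds 58 days: July 19, 2027 + 58 days = September 15, 2027.
Tolling adds 85 days: September 15, 2027 + 85 days = December 9, 2027.
The deadline is December 9, 2027; from December 9, 2027 to December 18, 2027 is 9 days.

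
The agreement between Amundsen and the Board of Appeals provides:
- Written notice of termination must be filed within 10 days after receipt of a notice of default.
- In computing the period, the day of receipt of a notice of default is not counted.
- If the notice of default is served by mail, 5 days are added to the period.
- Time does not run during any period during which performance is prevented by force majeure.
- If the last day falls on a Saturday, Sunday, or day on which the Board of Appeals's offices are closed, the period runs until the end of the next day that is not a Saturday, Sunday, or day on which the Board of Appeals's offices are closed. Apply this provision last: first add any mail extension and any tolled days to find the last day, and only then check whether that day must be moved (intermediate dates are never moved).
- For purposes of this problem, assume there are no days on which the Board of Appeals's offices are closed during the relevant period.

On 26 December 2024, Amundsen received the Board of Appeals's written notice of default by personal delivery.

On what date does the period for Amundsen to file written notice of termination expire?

January 6, 2025

10 days after 26 December 2024 is January 5, 2025.
Service was not by mail, so no mail extension applies.
January 5, 2025 is Sunday. The next qualifying day is January 6, 2025.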